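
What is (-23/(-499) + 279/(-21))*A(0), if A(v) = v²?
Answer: 0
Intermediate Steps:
(-23/(-499) + 279/(-21))*A(0) = (-23/(-499) + 279/(-21))*0² = (-23*(-1/499) + 279*(-1/21))*0 = (23/499 - 93/7)*0 = -46246/3493*0 = 0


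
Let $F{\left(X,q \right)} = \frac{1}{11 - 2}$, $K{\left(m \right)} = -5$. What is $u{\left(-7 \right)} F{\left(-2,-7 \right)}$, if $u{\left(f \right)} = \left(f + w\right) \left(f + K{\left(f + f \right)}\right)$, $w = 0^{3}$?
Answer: $\frac{28}{3} \approx 9.3333$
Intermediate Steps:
$w = 0$
$F{\left(X,q \right)} = \frac{1}{9}$
$u{\left(f \right)} = f \left(-5 + f\right)$ ($u{\left(f \right)} = \left(f + 0\right) \left(f - 5\right) = f \left(-5 + f\right)$)
$u{\left(-7 \right)} F{\left(-2,-7 \right)} = - 7 \left(-5 - 7\right) \frac{1}{9} = \left(-7\right) \left(-12\right) \frac{1}{9} = 84 \cdot \frac{1}{9} = \frac{28}{3}$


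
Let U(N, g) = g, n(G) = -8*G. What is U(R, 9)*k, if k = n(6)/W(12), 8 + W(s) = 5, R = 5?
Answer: 144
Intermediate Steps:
W(s) = -3 (W(s) = -8 + 5 = -3)
k = 16 (k = -8*6/(-3) = -48*(-⅓) = 16)
U(R, 9)*k = 9*16 = 144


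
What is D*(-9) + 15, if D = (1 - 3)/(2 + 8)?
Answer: 84/5 ≈ 16.800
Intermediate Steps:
D = -1/5 (D = -2/10 = -2*1/10 = -1/5 ≈ -0.20000)
D*(-9) + 15 = -1/5*(-9) + 15 = 9/5 + 15 = 84/5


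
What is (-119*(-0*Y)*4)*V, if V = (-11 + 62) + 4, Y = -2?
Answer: 0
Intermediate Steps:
V = 55 (V = 51 + 4 = 55)
(-119*(-0*Y)*4)*V = -119*(-0*(-2))*4*55 = -119*(-2*0)*4*55 = -0*4*55 = -119*0*55 = 0*55 = 0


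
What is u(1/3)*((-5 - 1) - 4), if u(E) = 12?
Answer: -120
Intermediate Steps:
u(1/3)*((-5 - 1) - 4) = 12*((-5 - 1) - 4) = 12*(-6 - 4) = 12*(-10) = -120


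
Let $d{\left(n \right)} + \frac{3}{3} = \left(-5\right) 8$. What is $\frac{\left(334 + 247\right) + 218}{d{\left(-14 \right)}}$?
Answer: $- \frac{799}{41} \approx -19.488$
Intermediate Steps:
$d{\left(n \right)} = -41$ ($d{\left(n \right)} = -1 - 40 = -41$)
$\frac{\left(334 + 247\right) + 218}{d{\left(-14 \right)}} = \frac{\left(334 + 247\right) + 218}{-41} = \left(581 + 218\right) \left(- \frac{1}{41}\right) = 799 \left(- \frac{1}{41}\right) = - \frac{799}{41}$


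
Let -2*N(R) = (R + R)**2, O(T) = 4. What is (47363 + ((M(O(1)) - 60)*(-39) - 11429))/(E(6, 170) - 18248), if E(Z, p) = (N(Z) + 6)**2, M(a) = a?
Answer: -19059/6946 ≈ -2.7439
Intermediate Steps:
N(R) = -2*R**2 (N(R) = -(R + R)**2/2 = -4*R**2/2 = -2*R**2)
E(Z, p) = (6 - 2*Z**2)**2 (E(Z, p) = (-2*Z**2 + 6)**2 = (6 - 2*Z**2)**2)
(47363 + ((M(O(1)) - 60)*(-39) - 11429))/(E(6, 170) - 18248) = (47363 + ((4 - 60)*(-39) - 11429))/(4*(-3 + 6**2)**2 - 18248) = (47363 + (-56*(-39) - 11429))/(4*(-3 + 36)**2 - 18248) = (47363 + (2184 - 11429))/(4*33**2 - 18248) = (47363 - 9245)/(4*1089 - 18248) = 38118/(4356 - 18248) = 38118/(-13892) = 38118*(-1/13892) = -19059/6946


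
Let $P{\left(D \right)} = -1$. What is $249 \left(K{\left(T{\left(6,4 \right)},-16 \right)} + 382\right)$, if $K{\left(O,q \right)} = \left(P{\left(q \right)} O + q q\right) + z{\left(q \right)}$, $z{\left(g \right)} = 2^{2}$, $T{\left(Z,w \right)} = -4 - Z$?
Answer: $162348$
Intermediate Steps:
$z{\left(g \right)} = 4$
$K{\left(O,q \right)} = 4 + q^{2} - O$ ($K{\left(O,q \right)} = \left(- O + q q\right) + 4 = \left(- O + q^{2}\right) + 4 = \left(q^{2} - O\right) + 4 = 4 + q^{2} - O$)
$249 \left(K{\left(T{\left(6,4 \right)},-16 \right)} + 382\right) = 249 \left(\left(4 + \left(-16\right)^{2} - \left(-4 - 6\right)\right) + 382\right) = 249 \left(\left(4 + 256 - \left(-4 - 6\right)\right) + 382\right) = 249 \left(\left(4 + 256 - -10\right) + 382\right) = 249 \left(\left(4 + 256 + 10\right) + 382\right) = 249 \left(270 + 382\right) = 249 \cdot 652 = 162348$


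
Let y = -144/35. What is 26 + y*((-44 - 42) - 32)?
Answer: 17902/35 ≈ 511.49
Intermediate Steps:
y = -144/35 (y = -144*1/35 = -144/35 ≈ -4.1143)
26 + y*((-44 - 42) - 32) = 26 - 144*((-44 - 42) - 32)/35 = 26 - 144*(-86 - 32)/35 = 26 - 144/35*(-118) = 26 + 16992/35 = 17902/35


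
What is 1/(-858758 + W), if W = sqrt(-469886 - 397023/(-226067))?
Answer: -194136844786/166716674780057127 - I*sqrt(24014039719143713)/166716674780057127 ≈ -1.1645e-6 - 9.2951e-10*I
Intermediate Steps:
W = I*sqrt(24014039719143713)/226067 (W = sqrt(-469886 - 397023*(-1/226067)) = sqrt(-469886 + 397023/226067) = sqrt(-106225321339/226067) = I*sqrt(24014039719143713)/226067 ≈ 685.48*I)
1/(-858758 + W) = 1/(-858758 + I*sqrt(24014039719143713)/226067)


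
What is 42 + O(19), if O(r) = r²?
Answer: 403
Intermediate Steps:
42 + O(19) = 42 + 19² = 42 + 361 = 403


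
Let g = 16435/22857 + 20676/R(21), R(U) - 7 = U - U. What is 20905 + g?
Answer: 200920288/8421 ≈ 23859.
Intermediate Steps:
R(U) = 7 (R(U) = 7 + (U - U) = 7 + 0 = 7)
g = 24879283/8421 (g = 16435/22857 + 20676/7 = 16435*(1/22857) + 20676*(1/7) = 865/1203 + 20676/7 = 24879283/8421 ≈ 2954.4)
20905 + g = 20905 + 24879283/8421 = 200920288/8421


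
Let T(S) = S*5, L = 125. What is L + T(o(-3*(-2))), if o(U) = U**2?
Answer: 305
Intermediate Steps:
T(S) = 5*S
L + T(o(-3*(-2))) = 125 + 5*(-3*(-2))**2 = 125 + 5*6**2 = 125 + 5*36 = 125 + 180 = 305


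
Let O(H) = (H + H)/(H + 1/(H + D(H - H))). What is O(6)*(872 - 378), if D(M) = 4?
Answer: 59280/61 ≈ 971.80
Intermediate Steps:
O(H) = 2*H/(H + 1/(4 + H)) (O(H) = (H + H)/(H + 1/(H + 4)) = (2*H)/(H + 1/(4 + H)) = 2*H/(H + 1/(4 + H)))
O(6)*(872 - 378) = (2*6*(4 + 6)/(1 + 6² + 4*6))*(872 - 378) = (2*6*10/(1 + 36 + 24))*494 = (2*6*10/61)*494 = (2*6*(1/61)*10)*494 = (120/61)*494 = 59280/61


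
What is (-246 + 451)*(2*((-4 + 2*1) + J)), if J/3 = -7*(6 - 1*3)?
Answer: -26650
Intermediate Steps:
J = -63 (J = 3*(-7*(6 - 1*3)) = 3*(-7*(6 - 3)) = 3*(-7*3) = 3*(-21) = -63)
(-246 + 451)*(2*((-4 + 2*1) + J)) = (-246 + 451)*(2*((-4 + 2*1) - 63)) = 205*(2*((-4 + 2) - 63)) = 205*(2*(-2 - 63)) = 205*(2*(-65)) = 205*(-130) = -26650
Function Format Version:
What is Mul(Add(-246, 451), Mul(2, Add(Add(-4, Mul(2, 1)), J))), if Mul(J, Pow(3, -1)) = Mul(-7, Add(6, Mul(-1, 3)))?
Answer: -26650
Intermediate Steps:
J = -63 (J = Mul(3, Mul(-7, Add(6, Mul(-1, 3)))) = Mul(3, Mul(-7, Add(6, -3))) = Mul(3, Mul(-7, 3)) = Mul(3, -21) = -63)
Mul(Add(-246, 451), Mul(2, Add(Add(-4, Mul(2, 1)), J))) = Mul(Add(-246, 451), Mul(2, Add(Add(-4, Mul(2, 1)), -63))) = Mul(205, Mul(2, Add(Add(-4, 2), -63))) = Mul(205, Mul(2, Add(-2, -63))) = Mul(205, Mul(2, -65)) = Mul(205, -130) = -26650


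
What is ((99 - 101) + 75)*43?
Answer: 3139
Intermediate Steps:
((99 - 101) + 75)*43 = (-2 + 75)*43 = 73*43 = 3139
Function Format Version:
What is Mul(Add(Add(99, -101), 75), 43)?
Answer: 3139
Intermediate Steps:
Mul(Add(Add(99, -101), 75), 43) = Mul(Add(-2, 75), 43) = Mul(73, 43) = 3139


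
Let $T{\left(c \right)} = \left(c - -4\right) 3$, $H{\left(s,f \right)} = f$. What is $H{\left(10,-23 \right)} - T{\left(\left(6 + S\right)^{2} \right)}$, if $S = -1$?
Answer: $-110$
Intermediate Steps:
$T{\left(c \right)} = 12 + 3 c$ ($T{\left(c \right)} = \left(c + 4\right) 3 = \left(4 + c\right) 3 = 12 + 3 c$)
$H{\left(10,-23 \right)} - T{\left(\left(6 + S\right)^{2} \right)} = -23 - \left(12 + 3 \left(6 - 1\right)^{2}\right) = -23 - \left(12 + 3 \cdot 5^{2}\right) = -23 - \left(12 + 3 \cdot 25\right) = -23 - \left(12 + 75\right) = -23 - 87 = -110$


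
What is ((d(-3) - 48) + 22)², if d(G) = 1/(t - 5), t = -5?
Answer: 68121/100 ≈ 681.21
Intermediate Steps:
d(G) = -⅒ (d(G) = 1/(-5 - 5) = 1/(-10) = -⅒)
((d(-3) - 48) + 22)² = ((-⅒ - 48) + 22)² = (-481/10 + 22)² = (-261/10)² = 68121/100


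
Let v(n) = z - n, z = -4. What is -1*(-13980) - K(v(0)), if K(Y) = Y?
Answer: 13984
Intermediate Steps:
v(n) = -4 - n
-1*(-13980) - K(v(0)) = -1*(-13980) - (-4 - 1*0) = 13980 - (-4 + 0) = 13980 - 1*(-4) = 13980 + 4 = 13984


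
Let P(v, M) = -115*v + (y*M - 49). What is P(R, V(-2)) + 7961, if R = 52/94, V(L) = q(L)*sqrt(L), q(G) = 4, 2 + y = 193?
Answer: 368874/47 + 764*I*sqrt(2) ≈ 7848.4 + 1080.5*I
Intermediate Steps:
y = 191 (y = -2 + 193 = 191)
V(L) = 4*sqrt(L)
R = 26/47 (R = 52*(1/94) = 26/47 ≈ 0.55319)
P(v, M) = -49 - 115*v + 191*M (P(v, M) = -115*v + (191*M - 49) = -115*v + (-49 + 191*M) = -49 - 115*v + 191*M)
P(R, V(-2)) + 7961 = (-49 - 115*26/47 + 191*(4*sqrt(-2))) + 7961 = (-49 - 2990/47 + 191*(4*(I*sqrt(2)))) + 7961 = (-49 - 2990/47 + 191*(4*I*sqrt(2))) + 7961 = (-49 - 2990/47 + 764*I*sqrt(2)) + 7961 = (-5293/47 + 764*I*sqrt(2)) + 7961 = 368874/47 + 764*I*sqrt(2)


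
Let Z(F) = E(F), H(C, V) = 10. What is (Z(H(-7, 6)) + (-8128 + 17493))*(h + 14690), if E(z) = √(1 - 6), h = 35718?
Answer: 472070920 + 50408*I*√5 ≈ 4.7207e+8 + 1.1272e+5*I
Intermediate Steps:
E(z) = I*√5 (E(z) = √(-5) = I*√5)
Z(F) = I*√5
(Z(H(-7, 6)) + (-8128 + 17493))*(h + 14690) = (I*√5 + (-8128 + 17493))*(35718 + 14690) = (I*√5 + 9365)*50408 = (9365 + I*√5)*50408 = 472070920 + 50408*I*√5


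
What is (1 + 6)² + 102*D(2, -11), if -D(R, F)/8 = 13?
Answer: -10559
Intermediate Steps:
D(R, F) = -104 (D(R, F) = -8*13 = -104)
(1 + 6)² + 102*D(2, -11) = (1 + 6)² + 102*(-104) = 7² - 10608 = 49 - 10608 = -10559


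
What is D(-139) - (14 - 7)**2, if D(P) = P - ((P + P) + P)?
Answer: 229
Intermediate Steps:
D(P) = -2*P (D(P) = P - (2*P + P) = P - 3*P = -2*P)
D(-139) - (14 - 7)**2 = -2*(-139) - (14 - 7)**2 = 278 - 1*7**2 = 278 - 1*49 = 278 - 49 = 229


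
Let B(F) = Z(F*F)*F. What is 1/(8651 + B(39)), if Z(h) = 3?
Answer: 1/8768 ≈ 0.00011405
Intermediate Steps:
B(F) = 3*F
1/(8651 + B(39)) = 1/(8651 + 3*39) = 1/(8651 + 117) = 1/8768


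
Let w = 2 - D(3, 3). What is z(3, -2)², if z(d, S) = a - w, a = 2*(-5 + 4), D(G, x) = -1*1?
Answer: 25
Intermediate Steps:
D(G, x) = -1
w = 3 (w = 2 - 1*(-1) = 2 + 1 = 3)
a = -2 (a = 2*(-1) = -2)
z(d, S) = -5 (z(d, S) = -2 - 1*3 = -2 - 3 = -5)
z(3, -2)² = (-5)² = 25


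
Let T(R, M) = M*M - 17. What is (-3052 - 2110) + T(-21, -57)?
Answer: -1930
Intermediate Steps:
T(R, M) = -17 + M² (T(R, M) = M² - 17 = -17 + M²)
(-3052 - 2110) + T(-21, -57) = (-3052 - 2110) + (-17 + (-57)²) = -5162 + (-17 + 3249) = -5162 + 3232 = -1930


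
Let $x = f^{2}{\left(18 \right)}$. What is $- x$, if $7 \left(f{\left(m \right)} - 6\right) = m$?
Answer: $- \frac{3600}{49} \approx -73.469$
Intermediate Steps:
$f{\left(m \right)} = 6 + \frac{m}{7}$
$x = \frac{3600}{49}$ ($x = \left(6 + \frac{1}{7} \cdot 18\right)^{2} = \left(6 + \frac{18}{7}\right)^{2} = \left(\frac{60}{7}\right)^{2} = \frac{3600}{49} \approx 73.469$)
$- x = \left(-1\right) \frac{3600}{49} = - \frac{3600}{49}$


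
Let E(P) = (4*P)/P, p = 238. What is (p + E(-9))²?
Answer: 58564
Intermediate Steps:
E(P) = 4
(p + E(-9))² = (238 + 4)² = 242² = 58564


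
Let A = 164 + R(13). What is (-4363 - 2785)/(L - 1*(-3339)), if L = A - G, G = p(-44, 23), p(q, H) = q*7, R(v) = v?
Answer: -1787/956 ≈ -1.8692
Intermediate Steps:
p(q, H) = 7*q
A = 177 (A = 164 + 13 = 177)
G = -308 (G = 7*(-44) = -308)
L = 485 (L = 177 - 1*(-308) = 177 + 308 = 485)
(-4363 - 2785)/(L - 1*(-3339)) = (-4363 - 2785)/(485 - 1*(-3339)) = -7148/(485 + 3339) = -7148/3824 = -7148*1/3824 = -1787/956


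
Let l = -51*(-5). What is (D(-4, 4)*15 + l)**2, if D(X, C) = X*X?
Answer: 245025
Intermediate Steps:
l = 255
D(X, C) = X**2
(D(-4, 4)*15 + l)**2 = ((-4)**2*15 + 255)**2 = (16*15 + 255)**2 = (240 + 255)**2 = 495**2 = 245025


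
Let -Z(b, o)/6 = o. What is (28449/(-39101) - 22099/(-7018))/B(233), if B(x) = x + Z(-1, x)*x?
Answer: -60403447/8120090515438 ≈ -7.4388e-6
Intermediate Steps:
Z(b, o) = -6*o
B(x) = x - 6*x² (B(x) = x + (-6*x)*x = x - 6*x²)
(28449/(-39101) - 22099/(-7018))/B(233) = (28449/(-39101) - 22099/(-7018))/((233*(1 - 6*233))) = (28449*(-1/39101) - 22099*(-1/7018))/((233*(1 - 1398))) = (-28449/39101 + 2009/638)/((233*(-1397))) = (60403447/24946438)/(-325501) = (60403447/24946438)*(-1/325501) = -60403447/8120090515438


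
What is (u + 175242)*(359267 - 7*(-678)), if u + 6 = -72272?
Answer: 37480234532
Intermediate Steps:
u = -72278 (u = -6 - 72272 = -72278)
(u + 175242)*(359267 - 7*(-678)) = (-72278 + 175242)*(359267 - 7*(-678)) = 102964*(359267 + 4746) = 102964*364013 = 37480234532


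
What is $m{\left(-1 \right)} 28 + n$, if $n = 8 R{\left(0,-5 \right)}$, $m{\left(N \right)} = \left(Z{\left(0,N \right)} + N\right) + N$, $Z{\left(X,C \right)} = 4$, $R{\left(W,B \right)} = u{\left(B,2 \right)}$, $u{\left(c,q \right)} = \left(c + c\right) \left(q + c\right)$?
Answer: $296$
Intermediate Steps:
$u{\left(c,q \right)} = 2 c \left(c + q\right)$
$R{\left(W,B \right)} = 2 B \left(2 + B\right)$ ($R{\left(W,B \right)} = 2 B \left(B + 2\right) = 2 B \left(2 + B\right)$)
$m{\left(N \right)} = 4 + 2 N$ ($m{\left(N \right)} = \left(4 + N\right) + N = 4 + 2 N$)
$n = 240$ ($n = 8 \cdot 2 \left(-5\right) \left(2 - 5\right) = 8 \cdot 2 \left(-5\right) \left(-3\right) = 8 \cdot 30 = 240$)
$m{\left(-1 \right)} 28 + n = \left(4 + 2 \left(-1\right)\right) 28 + 240 = \left(4 - 2\right) 28 + 240 = 2 \cdot 28 + 240 = 56 + 240 = 296$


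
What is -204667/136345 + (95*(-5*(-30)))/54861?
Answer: -3095106679/2493341015 ≈ -1.2413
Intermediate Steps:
-204667/136345 + (95*(-5*(-30)))/54861 = -204667*1/136345 + (95*150)*(1/54861) = -204667/136345 + 14250*(1/54861) = -204667/136345 + 4750/18287 = -3095106679/2493341015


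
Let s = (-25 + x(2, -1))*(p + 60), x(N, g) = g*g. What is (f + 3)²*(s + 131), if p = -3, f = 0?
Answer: -11133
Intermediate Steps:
x(N, g) = g²
s = -1368 (s = (-25 + (-1)²)*(-3 + 60) = (-25 + 1)*57 = -24*57 = -1368)
(f + 3)²*(s + 131) = (0 + 3)²*(-1368 + 131) = 3²*(-1237) = 9*(-1237) = -11133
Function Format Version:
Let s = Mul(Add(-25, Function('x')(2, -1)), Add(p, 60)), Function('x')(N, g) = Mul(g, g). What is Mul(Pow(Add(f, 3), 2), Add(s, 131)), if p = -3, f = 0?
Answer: -11133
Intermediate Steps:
Function('x')(N, g) = Pow(g, 2)
s = -1368 (s = Mul(Add(-25, Pow(-1, 2)), Add(-3, 60)) = Mul(Add(-25, 1), 57) = Mul(-24, 57) = -1368)
Mul(Pow(Add(f, 3), 2), Add(s, 131)) = Mul(Pow(Add(0, 3), 2), Add(-1368, 131)) = Mul(Pow(3, 2), -1237) = Mul(9, -1237) = -11133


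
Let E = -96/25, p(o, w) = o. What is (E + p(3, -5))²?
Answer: 441/625 ≈ 0.70560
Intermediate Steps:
E = -96/25 (E = -96*1/25 = -96/25 ≈ -3.8400)
(E + p(3, -5))² = (-96/25 + 3)² = (-21/25)² = 441/625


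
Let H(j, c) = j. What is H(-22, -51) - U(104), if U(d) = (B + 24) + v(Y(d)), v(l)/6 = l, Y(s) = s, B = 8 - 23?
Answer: -655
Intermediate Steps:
B = -15
v(l) = 6*l
U(d) = 9 + 6*d (U(d) = (-15 + 24) + 6*d = 9 + 6*d)
H(-22, -51) - U(104) = -22 - (9 + 6*104) = -22 - (9 + 624) = -22 - 1*633 = -22 - 633 = -655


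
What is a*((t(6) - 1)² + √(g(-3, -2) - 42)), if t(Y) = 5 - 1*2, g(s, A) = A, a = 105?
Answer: 420 + 210*I*√11 ≈ 420.0 + 696.49*I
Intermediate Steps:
t(Y) = 3 (t(Y) = 5 - 2 = 3)
a*((t(6) - 1)² + √(g(-3, -2) - 42)) = 105*((3 - 1)² + √(-2 - 42)) = 105*(2² + √(-44)) = 105*(4 + 2*I*√11) = 420 + 210*I*√11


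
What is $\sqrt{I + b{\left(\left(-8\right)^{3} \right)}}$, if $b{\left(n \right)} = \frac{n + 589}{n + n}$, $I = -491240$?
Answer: $\frac{i \sqrt{503029837}}{32} \approx 700.88 i$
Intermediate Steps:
$b{\left(n \right)} = \frac{589 + n}{2 n}$
$\sqrt{I + b{\left(\left(-8\right)^{3} \right)}} = \sqrt{-491240 + \frac{589 + \left(-8\right)^{3}}{2 \left(-8\right)^{3}}} = \sqrt{-491240 + \frac{589 - 512}{2 \left(-512\right)}} = \sqrt{-491240 + \frac{1}{2} \left(- \frac{1}{512}\right) 77} = \sqrt{-491240 - \frac{77}{1024}} = \sqrt{- \frac{503029837}{1024}} = \frac{i \sqrt{503029837}}{32}$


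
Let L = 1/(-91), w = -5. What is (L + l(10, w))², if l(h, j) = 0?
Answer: 1/8281 ≈ 0.00012076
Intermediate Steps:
L = -1/91 ≈ -0.010989
(L + l(10, w))² = (-1/91 + 0)² = (-1/91)² = 1/8281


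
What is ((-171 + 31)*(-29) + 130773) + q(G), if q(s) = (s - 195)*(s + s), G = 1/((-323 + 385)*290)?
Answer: 21794429580501/161640200 ≈ 1.3483e+5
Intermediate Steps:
G = 1/17980 (G = (1/290)/62 = (1/62)*(1/290) = 1/17980 ≈ 5.5617e-5)
q(s) = 2*s*(-195 + s) (q(s) = (-195 + s)*(2*s) = 2*s*(-195 + s))
((-171 + 31)*(-29) + 130773) + q(G) = ((-171 + 31)*(-29) + 130773) + 2*(1/17980)*(-195 + 1/17980) = (-140*(-29) + 130773) + 2*(1/17980)*(-3506099/17980) = (4060 + 130773) - 3506099/161640200 = 134833 - 3506099/161640200 = 21794429580501/161640200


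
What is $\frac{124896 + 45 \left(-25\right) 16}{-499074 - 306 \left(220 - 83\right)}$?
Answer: $- \frac{8908}{45083} \approx -0.19759$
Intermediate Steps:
$\frac{124896 + 45 \left(-25\right) 16}{-499074 - 306 \left(220 - 83\right)} = \frac{124896 - 18000}{-499074 - 41922} = \frac{106896}{-540996} = 106896 \left(- \frac{1}{540996}\right) = - \frac{8908}{45083}$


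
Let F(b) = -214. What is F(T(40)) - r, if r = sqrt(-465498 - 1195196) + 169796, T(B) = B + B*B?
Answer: -170010 - I*sqrt(1660694) ≈ -1.7001e+5 - 1288.7*I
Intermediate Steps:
T(B) = B + B**2
r = 169796 + I*sqrt(1660694) (r = sqrt(-1660694) + 169796 = I*sqrt(1660694) + 169796 = 169796 + I*sqrt(1660694) ≈ 1.698e+5 + 1288.7*I)
F(T(40)) - r = -214 - (169796 + I*sqrt(1660694)) = -214 + (-169796 - I*sqrt(1660694)) = -170010 - I*sqrt(1660694)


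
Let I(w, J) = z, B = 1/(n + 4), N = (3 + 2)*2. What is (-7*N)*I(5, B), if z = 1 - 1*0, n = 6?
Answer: -70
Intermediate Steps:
N = 10 (N = 5*2 = 10)
B = ⅒ (B = 1/(6 + 4) = 1/10 = ⅒ ≈ 0.10000)
z = 1 (z = 1 + 0 = 1)
I(w, J) = 1
(-7*N)*I(5, B) = -7*10*1 = -70*1 = -70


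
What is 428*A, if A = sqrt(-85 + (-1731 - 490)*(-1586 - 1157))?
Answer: 1284*sqrt(676902) ≈ 1.0564e+6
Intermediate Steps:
A = 3*sqrt(676902) (A = sqrt(-85 - 2221*(-2743)) = sqrt(-85 + 6092203) = sqrt(6092118) = 3*sqrt(676902) ≈ 2468.2)
428*A = 428*(3*sqrt(676902)) = 1284*sqrt(676902)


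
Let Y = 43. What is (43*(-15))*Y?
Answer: -27735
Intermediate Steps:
(43*(-15))*Y = (43*(-15))*43 = -645*43 = -27735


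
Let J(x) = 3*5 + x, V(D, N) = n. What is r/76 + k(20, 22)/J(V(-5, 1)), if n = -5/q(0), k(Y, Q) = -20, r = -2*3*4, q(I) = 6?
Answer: -558/323 ≈ -1.7276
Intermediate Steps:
r = -24 (r = -6*4 = -24)
n = -⅚ (n = -5/6 = -5*⅙ = -⅚ ≈ -0.83333)
V(D, N) = -⅚
J(x) = 15 + x
r/76 + k(20, 22)/J(V(-5, 1)) = -24/76 - 20/(15 - ⅚) = -24*1/76 - 20/85/6 = -6/19 - 20*6/85 = -6/19 - 24/17 = -558/323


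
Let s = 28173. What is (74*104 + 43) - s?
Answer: -20434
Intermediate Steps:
(74*104 + 43) - s = (74*104 + 43) - 1*28173 = (7696 + 43) - 28173 = 7739 - 28173 = -20434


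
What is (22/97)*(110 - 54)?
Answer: 1232/97 ≈ 12.701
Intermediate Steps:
(22/97)*(110 - 54) = (22*(1/97))*56 = (22/97)*56 = 1232/97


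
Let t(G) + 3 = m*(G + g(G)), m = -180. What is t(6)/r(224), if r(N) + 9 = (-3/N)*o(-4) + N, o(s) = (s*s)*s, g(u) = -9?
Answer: 3759/1511 ≈ 2.4878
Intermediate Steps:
o(s) = s**3 (o(s) = s**2*s = s**3)
r(N) = -9 + N + 192/N (r(N) = -9 + (-3/N*(-4)**3 + N) = -9 + (-3/N*(-64) + N) = -9 + (192/N + N) = -9 + (N + 192/N) = -9 + N + 192/N)
t(G) = 1617 - 180*G (t(G) = -3 - 180*(G - 9) = -3 - 180*(-9 + G) = -3 + (1620 - 180*G) = 1617 - 180*G)
t(6)/r(224) = (1617 - 180*6)/(-9 + 224 + 192/224) = (1617 - 1080)/(-9 + 224 + 192*(1/224)) = 537/(-9 + 224 + 6/7) = 537/(1511/7) = 537*(7/1511) = 3759/1511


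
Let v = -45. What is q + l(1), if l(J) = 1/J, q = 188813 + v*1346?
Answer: 128244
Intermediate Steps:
q = 128243 (q = 188813 - 45*1346 = 188813 - 60570 = 128243)
q + l(1) = 128243 + 1/1 = 128243 + 1 = 128244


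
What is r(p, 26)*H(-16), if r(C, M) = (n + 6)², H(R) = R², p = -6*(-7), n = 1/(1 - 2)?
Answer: 6400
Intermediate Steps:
n = -1 (n = 1/(-1) = -1)
p = 42
r(C, M) = 25 (r(C, M) = (-1 + 6)² = 5² = 25)
r(p, 26)*H(-16) = 25*(-16)² = 25*256 = 6400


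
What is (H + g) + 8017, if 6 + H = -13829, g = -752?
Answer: -6570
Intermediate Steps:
H = -13835 (H = -6 - 13829 = -13835)
(H + g) + 8017 = (-13835 - 752) + 8017 = -14587 + 8017 = -6570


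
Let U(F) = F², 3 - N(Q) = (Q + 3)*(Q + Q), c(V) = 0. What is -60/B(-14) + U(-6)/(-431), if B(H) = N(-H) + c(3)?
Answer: 8832/203863 ≈ 0.043323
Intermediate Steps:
N(Q) = 3 - 2*Q*(3 + Q) (N(Q) = 3 - (Q + 3)*(Q + Q) = 3 - (3 + Q)*2*Q = 3 - 2*Q*(3 + Q))
B(H) = 3 - 2*H² + 6*H (B(H) = (3 - (-6)*H - 2*H²) + 0 = (3 + 6*H - 2*H²) + 0 = (3 - 2*H² + 6*H) + 0 = 3 - 2*H² + 6*H)
-60/B(-14) + U(-6)/(-431) = -60/(3 - 2*(-14)² + 6*(-14)) + (-6)²/(-431) = -60/(3 - 2*196 - 84) + 36*(-1/431) = -60/(3 - 392 - 84) - 36/431 = -60/(-473) - 36/431 = -60*(-1/473) - 36/431 = 60/473 - 36/431 = 8832/203863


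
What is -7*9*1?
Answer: -63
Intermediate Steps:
-7*9*1 = -63*1 = -63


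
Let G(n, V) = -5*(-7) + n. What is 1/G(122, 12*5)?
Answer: 1/157 ≈ 0.0063694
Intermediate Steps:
G(n, V) = 35 + n
1/G(122, 12*5) = 1/(35 + 122) = 1/157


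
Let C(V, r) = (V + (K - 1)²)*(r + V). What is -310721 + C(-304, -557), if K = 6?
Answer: -70502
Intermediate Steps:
C(V, r) = (25 + V)*(V + r) (C(V, r) = (V + (6 - 1)²)*(r + V) = (V + 5²)*(V + r) = (V + 25)*(V + r) = (25 + V)*(V + r))
-310721 + C(-304, -557) = -310721 + ((-304)² + 25*(-304) + 25*(-557) - 304*(-557)) = -310721 + (92416 - 7600 - 13925 + 169328) = -310721 + 240219 = -70502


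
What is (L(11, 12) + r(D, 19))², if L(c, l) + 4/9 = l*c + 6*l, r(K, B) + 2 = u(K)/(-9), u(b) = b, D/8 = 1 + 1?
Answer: 3232804/81 ≈ 39911.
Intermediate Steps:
D = 16 (D = 8*(1 + 1) = 8*2 = 16)
r(K, B) = -2 - K/9 (r(K, B) = -2 + K/(-9) = -2 + K*(-⅑) = -2 - K/9)
L(c, l) = -4/9 + 6*l + c*l (L(c, l) = -4/9 + (l*c + 6*l) = -4/9 + (c*l + 6*l) = -4/9 + (6*l + c*l) = -4/9 + 6*l + c*l)
(L(11, 12) + r(D, 19))² = ((-4/9 + 6*12 + 11*12) + (-2 - ⅑*16))² = ((-4/9 + 72 + 132) + (-2 - 16/9))² = (1832/9 - 34/9)² = (1798/9)² = 3232804/81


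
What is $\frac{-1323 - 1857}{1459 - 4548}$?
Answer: $\frac{3180}{3089} \approx 1.0295$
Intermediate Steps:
$\frac{-1323 - 1857}{1459 - 4548} = - \frac{3180}{-3089} = \left(-3180\right) \left(- \frac{1}{3089}\right) = \frac{3180}{3089}$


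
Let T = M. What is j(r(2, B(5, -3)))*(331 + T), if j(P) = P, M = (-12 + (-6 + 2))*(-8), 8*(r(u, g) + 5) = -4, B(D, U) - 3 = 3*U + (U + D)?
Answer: -5049/2 ≈ -2524.5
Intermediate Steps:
B(D, U) = 3 + D + 4*U (B(D, U) = 3 + (3*U + (U + D)) = 3 + (3*U + (D + U)) = 3 + (D + 4*U) = 3 + D + 4*U)
r(u, g) = -11/2 (r(u, g) = -5 + (⅛)*(-4) = -5 - ½ = -11/2)
M = 128 (M = (-12 - 4)*(-8) = -16*(-8) = 128)
T = 128
j(r(2, B(5, -3)))*(331 + T) = -11*(331 + 128)/2 = -11/2*459 = -5049/2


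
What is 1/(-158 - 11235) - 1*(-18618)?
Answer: 212114873/11393 ≈ 18618.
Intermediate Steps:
1/(-158 - 11235) - 1*(-18618) = 1/(-11393) + 18618 = -1/11393 + 18618 = 212114873/11393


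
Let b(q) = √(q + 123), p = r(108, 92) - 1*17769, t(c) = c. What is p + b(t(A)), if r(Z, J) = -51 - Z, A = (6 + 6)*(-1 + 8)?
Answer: -17928 + 3*√23 ≈ -17914.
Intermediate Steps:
A = 84 (A = 12*7 = 84)
p = -17928 (p = (-51 - 1*108) - 1*17769 = (-51 - 108) - 17769 = -159 - 17769 = -17928)
b(q) = √(123 + q)
p + b(t(A)) = -17928 + √(123 + 84) = -17928 + √207 = -17928 + 3*√23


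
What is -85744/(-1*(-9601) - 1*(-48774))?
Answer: -85744/58375 ≈ -1.4688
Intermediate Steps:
-85744/(-1*(-9601) - 1*(-48774)) = -85744/(9601 + 48774) = -85744/58375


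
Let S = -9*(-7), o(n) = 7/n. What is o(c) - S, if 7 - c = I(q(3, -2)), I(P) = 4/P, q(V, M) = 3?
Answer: -1050/17 ≈ -61.765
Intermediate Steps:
c = 17/3 (c = 7 - 4/3 = 17/3 ≈ 5.6667)
S = 63
o(c) - S = 7/(17/3) - 1*63 = 7*(3/17) - 63 = 21/17 - 63 = -1050/17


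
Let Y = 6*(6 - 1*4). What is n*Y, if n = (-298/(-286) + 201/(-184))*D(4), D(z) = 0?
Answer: 0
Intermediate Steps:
n = 0 (n = (-298/(-286) + 201/(-184))*0 = (-298*(-1/286) + 201*(-1/184))*0 = (149/143 - 201/184)*0 = -1327/26312*0 = 0)
Y = 12 (Y = 6*(6 - 4) = 6*2 = 12)
n*Y = 0*12 = 0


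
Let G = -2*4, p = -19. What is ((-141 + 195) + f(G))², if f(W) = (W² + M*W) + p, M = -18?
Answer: 59049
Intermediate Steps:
G = -8
f(W) = -19 + W² - 18*W (f(W) = (W² - 18*W) - 19 = -19 + W² - 18*W)
((-141 + 195) + f(G))² = ((-141 + 195) + (-19 + (-8)² - 18*(-8)))² = (54 + (-19 + 64 + 144))² = (54 + 189)² = 243² = 59049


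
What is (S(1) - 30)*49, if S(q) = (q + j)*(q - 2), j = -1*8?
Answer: -1127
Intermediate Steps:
j = -8
S(q) = (-8 + q)*(-2 + q) (S(q) = (q - 8)*(q - 2) = (-8 + q)*(-2 + q))
(S(1) - 30)*49 = ((16 + 1² - 10*1) - 30)*49 = ((16 + 1 - 10) - 30)*49 = (7 - 30)*49 = -23*49 = -1127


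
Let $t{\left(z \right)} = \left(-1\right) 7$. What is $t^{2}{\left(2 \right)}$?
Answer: $49$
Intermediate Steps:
$t{\left(z \right)} = -7$
$t^{2}{\left(2 \right)} = \left(-7\right)^{2} = 49$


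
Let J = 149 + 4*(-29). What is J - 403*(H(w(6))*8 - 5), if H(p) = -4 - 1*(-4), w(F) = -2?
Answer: 2048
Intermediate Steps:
H(p) = 0 (H(p) = -4 + 4 = 0)
J = 33 (J = 149 - 116 = 33)
J - 403*(H(w(6))*8 - 5) = 33 - 403*(0*8 - 5) = 33 - 403*(0 - 5) = 33 - 403*(-5) = 33 + 2015 = 2048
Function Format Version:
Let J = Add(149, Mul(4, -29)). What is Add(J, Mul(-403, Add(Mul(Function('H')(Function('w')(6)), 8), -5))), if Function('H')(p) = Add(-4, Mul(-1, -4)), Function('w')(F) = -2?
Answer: 2048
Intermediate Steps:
Function('H')(p) = 0 (Function('H')(p) = Add(-4, 4) = 0)
J = 33 (J = Add(149, -116) = 33)
Add(J, Mul(-403, Add(Mul(Function('H')(Function('w')(6)), 8), -5))) = Add(33, Mul(-403, Add(Mul(0, 8), -5))) = Add(33, Mul(-403, Add(0, -5))) = Add(33, Mul(-403, -5)) = Add(33, 2015) = 2048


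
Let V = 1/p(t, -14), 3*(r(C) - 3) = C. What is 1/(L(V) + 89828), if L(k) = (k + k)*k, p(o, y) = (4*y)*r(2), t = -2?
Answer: 189728/17042886793 ≈ 1.1132e-5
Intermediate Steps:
r(C) = 3 + C/3
p(o, y) = 44*y/3 (p(o, y) = (4*y)*(3 + (1/3)*2) = (4*y)*(3 + 2/3) = (4*y)*(11/3) = 44*y/3)
V = -3/616 (V = 1/((44/3)*(-14)) = 1/(-616/3) = -3/616 ≈ -0.0048701)
L(k) = 2*k**2 (L(k) = (2*k)*k = 2*k**2)
1/(L(V) + 89828) = 1/(2*(-3/616)**2 + 89828) = 1/(2*(9/379456) + 89828) = 1/(9/189728 + 89828) = 1/(17042886793/189728) = 189728/17042886793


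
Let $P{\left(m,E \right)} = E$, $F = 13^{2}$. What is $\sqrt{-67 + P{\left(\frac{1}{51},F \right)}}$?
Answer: $\sqrt{102} \approx 10.1$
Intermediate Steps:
$F = 169$
$\sqrt{-67 + P{\left(\frac{1}{51},F \right)}} = \sqrt{-67 + 169} = \sqrt{102}$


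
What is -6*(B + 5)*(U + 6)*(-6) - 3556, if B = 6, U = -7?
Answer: -3952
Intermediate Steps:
-6*(B + 5)*(U + 6)*(-6) - 3556 = -6*(6 + 5)*(-7 + 6)*(-6) - 3556 = -66*(-1)*(-6) - 3556 = -6*(-11)*(-6) - 3556 = 66*(-6) - 3556 = -396 - 3556 = -3952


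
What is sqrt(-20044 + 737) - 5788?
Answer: -5788 + I*sqrt(19307) ≈ -5788.0 + 138.95*I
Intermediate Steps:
sqrt(-20044 + 737) - 5788 = sqrt(-19307) - 5788 = I*sqrt(19307) - 5788 = -5788 + I*sqrt(19307)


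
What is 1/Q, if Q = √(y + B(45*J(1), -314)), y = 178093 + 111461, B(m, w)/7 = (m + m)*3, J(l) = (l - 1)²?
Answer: √289554/289554 ≈ 0.0018584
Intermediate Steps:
J(l) = (-1 + l)²
B(m, w) = 42*m (B(m, w) = 7*((m + m)*3) = 7*((2*m)*3) = 7*(6*m) = 42*m)
y = 289554
Q = √289554 (Q = √(289554 + 42*(45*(-1 + 1)²)) = √(289554 + 42*(45*0²)) = √(289554 + 42*(45*0)) = √(289554 + 42*0) = √(289554 + 0) = √289554 ≈ 538.10)
1/Q = 1/(√289554) = √289554/289554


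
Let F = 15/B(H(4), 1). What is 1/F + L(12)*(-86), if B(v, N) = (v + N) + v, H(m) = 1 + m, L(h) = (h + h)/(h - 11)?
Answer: -30949/15 ≈ -2063.3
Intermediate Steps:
L(h) = 2*h/(-11 + h) (L(h) = (2*h)/(-11 + h) = 2*h/(-11 + h))
B(v, N) = N + 2*v (B(v, N) = (N + v) + v = N + 2*v)
F = 15/11 (F = 15/(1 + 2*(1 + 4)) = 15/(1 + 2*5) = 15/(1 + 10) = 15/11 ≈ 1.3636)
1/F + L(12)*(-86) = 1/(15/11) + (2*12/(-11 + 12))*(-86) = 11/15 + (2*12/1)*(-86) = 11/15 + (2*12*1)*(-86) = 11/15 + 24*(-86) = 11/15 - 2064 = -30949/15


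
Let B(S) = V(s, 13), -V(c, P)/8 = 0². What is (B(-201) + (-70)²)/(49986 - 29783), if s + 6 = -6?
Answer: 4900/20203 ≈ 0.24254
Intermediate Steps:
s = -12 (s = -6 - 6 = -12)
V(c, P) = 0 (V(c, P) = -8*0² = -8*0 = 0)
B(S) = 0
(B(-201) + (-70)²)/(49986 - 29783) = (0 + (-70)²)/(49986 - 29783) = (0 + 4900)/20203 = 4900*(1/20203) = 4900/20203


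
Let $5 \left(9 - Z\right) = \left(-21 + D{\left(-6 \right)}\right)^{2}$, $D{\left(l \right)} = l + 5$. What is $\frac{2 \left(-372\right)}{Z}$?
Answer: $\frac{3720}{439} \approx 8.4738$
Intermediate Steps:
$D{\left(l \right)} = 5 + l$
$Z = - \frac{439}{5}$ ($Z = 9 - \frac{\left(-21 + \left(5 - 6\right)\right)^{2}}{5} = 9 - \frac{\left(-21 - 1\right)^{2}}{5} = 9 - \frac{\left(-22\right)^{2}}{5} = 9 - \frac{484}{5} = - \frac{439}{5} \approx -87.8$)
$\frac{2 \left(-372\right)}{Z} = \frac{2 \left(-372\right)}{- \frac{439}{5}} = \left(-744\right) \left(- \frac{5}{439}\right) = \frac{3720}{439}$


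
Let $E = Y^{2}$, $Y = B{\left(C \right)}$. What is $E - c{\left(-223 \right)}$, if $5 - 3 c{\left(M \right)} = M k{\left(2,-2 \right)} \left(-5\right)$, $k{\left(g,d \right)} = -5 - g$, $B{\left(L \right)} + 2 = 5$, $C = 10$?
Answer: $- \frac{7783}{3} \approx -2594.3$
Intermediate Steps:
$B{\left(L \right)} = 3$ ($B{\left(L \right)} = -2 + 5 = 3$)
$c{\left(M \right)} = \frac{5}{3} - \frac{35 M}{3}$ ($c{\left(M \right)} = \frac{5}{3} - \frac{M \left(-5 - 2\right) \left(-5\right)}{3} = \frac{5}{3} - \frac{M \left(-7\right) \left(-5\right)}{3} = \frac{5}{3} - \frac{- 7 M \left(-5\right)}{3} = \frac{5}{3} - \frac{35 M}{3}$)
$Y = 3$
$E = 9$ ($E = 3^{2} = 9$)
$E - c{\left(-223 \right)} = 9 - \left(\frac{5}{3} - - \frac{7805}{3}\right) = 9 - \left(\frac{5}{3} + \frac{7805}{3}\right) = 9 - \frac{7810}{3} = - \frac{7783}{3}$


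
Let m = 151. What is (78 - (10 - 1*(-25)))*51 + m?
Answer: 2344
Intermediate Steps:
(78 - (10 - 1*(-25)))*51 + m = (78 - (10 - 1*(-25)))*51 + 151 = (78 - (10 + 25))*51 + 151 = (78 - 1*35)*51 + 151 = (78 - 35)*51 + 151 = 43*51 + 151 = 2193 + 151 = 2344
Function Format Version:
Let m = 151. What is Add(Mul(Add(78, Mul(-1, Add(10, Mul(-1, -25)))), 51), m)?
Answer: 2344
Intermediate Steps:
Add(Mul(Add(78, Mul(-1, Add(10, Mul(-1, -25)))), 51), m) = Add(Mul(Add(78, Mul(-1, Add(10, Mul(-1, -25)))), 51), 151) = Add(Mul(Add(78, Mul(-1, Add(10, 25))), 51), 151) = Add(Mul(Add(78, Mul(-1, 35)), 51), 151) = Add(Mul(Add(78, -35), 51), 151) = Add(Mul(43, 51), 151) = Add(2193, 151) = 2344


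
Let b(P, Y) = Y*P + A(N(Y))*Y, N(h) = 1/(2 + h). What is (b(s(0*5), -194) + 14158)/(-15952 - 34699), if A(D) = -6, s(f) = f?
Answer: -15322/50651 ≈ -0.30250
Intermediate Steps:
b(P, Y) = -6*Y + P*Y (b(P, Y) = Y*P - 6*Y = P*Y - 6*Y = -6*Y + P*Y)
(b(s(0*5), -194) + 14158)/(-15952 - 34699) = (-194*(-6 + 0*5) + 14158)/(-15952 - 34699) = (-194*(-6 + 0) + 14158)/(-50651) = (-194*(-6) + 14158)*(-1/50651) = (1164 + 14158)*(-1/50651) = 15322*(-1/50651) = -15322/50651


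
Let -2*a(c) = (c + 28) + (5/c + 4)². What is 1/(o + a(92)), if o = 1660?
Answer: 16928/26945671 ≈ 0.00062823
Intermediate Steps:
a(c) = -14 - c/2 - (4 + 5/c)²/2 (a(c) = -((c + 28) + (5/c + 4)²)/2 = -((28 + c) + (4 + 5/c)²)/2 = -(28 + c + (4 + 5/c)²)/2 = -14 - c/2 - (4 + 5/c)²/2)
1/(o + a(92)) = 1/(1660 + (-14 - ½*92 - ½*(5 + 4*92)²/92²)) = 1/(1660 + (-14 - 46 - ½*1/8464*(5 + 368)²)) = 1/(1660 + (-14 - 46 - ½*1/8464*373²)) = 1/(1660 + (-14 - 46 - ½*1/8464*139129)) = 1/(1660 + (-14 - 46 - 139129/16928)) = 1/(1660 - 1154809/16928) = 1/(26945671/16928) = 16928/26945671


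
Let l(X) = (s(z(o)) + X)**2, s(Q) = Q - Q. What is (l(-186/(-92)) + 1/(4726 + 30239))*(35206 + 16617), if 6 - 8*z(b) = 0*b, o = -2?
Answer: 15672021503023/73985940 ≈ 2.1182e+5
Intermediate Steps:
z(b) = 3/4 (z(b) = 3/4 - 0*b = 3/4 - 1/8*0 = 3/4 + 0 = 3/4)
s(Q) = 0
l(X) = X**2 (l(X) = (0 + X)**2 = X**2)
(l(-186/(-92)) + 1/(4726 + 30239))*(35206 + 16617) = ((-186/(-92))**2 + 1/(4726 + 30239))*(35206 + 16617) = ((-186*(-1/92))**2 + 1/34965)*51823 = ((93/46)**2 + 1/34965)*51823 = (8649/2116 + 1/34965)*51823 = (302414401/73985940)*51823 = 15672021503023/73985940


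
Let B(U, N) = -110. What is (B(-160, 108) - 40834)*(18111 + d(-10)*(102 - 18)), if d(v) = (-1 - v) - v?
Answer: -806883408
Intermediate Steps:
d(v) = -1 - 2*v
(B(-160, 108) - 40834)*(18111 + d(-10)*(102 - 18)) = (-110 - 40834)*(18111 + (-1 - 2*(-10))*(102 - 18)) = -40944*(18111 + (-1 + 20)*84) = -40944*(18111 + 19*84) = -40944*(18111 + 1596) = -40944*19707 = -806883408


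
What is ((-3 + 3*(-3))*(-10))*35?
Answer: 4200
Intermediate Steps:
((-3 + 3*(-3))*(-10))*35 = ((-3 - 9)*(-10))*35 = -12*(-10)*35 = 120*35 = 4200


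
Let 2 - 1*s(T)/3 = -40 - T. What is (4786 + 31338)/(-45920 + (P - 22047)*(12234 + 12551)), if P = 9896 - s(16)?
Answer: -36124/305521045 ≈ -0.00011824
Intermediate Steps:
s(T) = 126 + 3*T (s(T) = 6 - 3*(-40 - T) = 6 + (120 + 3*T) = 126 + 3*T)
P = 9722 (P = 9896 - (126 + 3*16) = 9896 - (126 + 48) = 9896 - 1*174 = 9896 - 174 = 9722)
(4786 + 31338)/(-45920 + (P - 22047)*(12234 + 12551)) = (4786 + 31338)/(-45920 + (9722 - 22047)*(12234 + 12551)) = 36124/(-45920 - 12325*24785) = 36124/(-45920 - 305475125) = 36124/(-305521045) = 36124*(-1/305521045) = -36124/305521045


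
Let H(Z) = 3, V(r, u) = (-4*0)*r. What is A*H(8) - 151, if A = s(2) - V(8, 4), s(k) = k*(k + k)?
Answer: -127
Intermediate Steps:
V(r, u) = 0 (V(r, u) = 0*r = 0)
s(k) = 2*k² (s(k) = k*(2*k) = 2*k²)
A = 8 (A = 2*2² - 1*0 = 2*4 + 0 = 8 + 0 = 8)
A*H(8) - 151 = 8*3 - 151 = 24 - 151 = -127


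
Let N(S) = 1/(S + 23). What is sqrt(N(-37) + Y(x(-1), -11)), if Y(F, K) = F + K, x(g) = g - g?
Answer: I*sqrt(2170)/14 ≈ 3.3274*I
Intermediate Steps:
x(g) = 0
N(S) = 1/(23 + S)
sqrt(N(-37) + Y(x(-1), -11)) = sqrt(1/(23 - 37) + (0 - 11)) = sqrt(1/(-14) - 11) = sqrt(-1/14 - 11) = sqrt(-155/14) = I*sqrt(2170)/14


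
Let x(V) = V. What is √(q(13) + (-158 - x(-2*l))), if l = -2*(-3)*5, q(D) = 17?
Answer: 9*I ≈ 9.0*I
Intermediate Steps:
l = 30 (l = 6*5 = 30)
√(q(13) + (-158 - x(-2*l))) = √(17 + (-158 - (-2)*30)) = √(17 + (-158 - 1*(-60))) = √(17 + (-158 + 60)) = √(17 - 98) = √(-81) = 9*I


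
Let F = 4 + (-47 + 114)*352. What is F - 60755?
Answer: -37167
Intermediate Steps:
F = 23588 (F = 4 + 67*352 = 4 + 23584 = 23588)
F - 60755 = 23588 - 60755 = -37167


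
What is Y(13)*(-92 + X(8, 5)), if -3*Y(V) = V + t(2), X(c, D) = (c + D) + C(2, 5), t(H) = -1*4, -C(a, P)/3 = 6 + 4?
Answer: 327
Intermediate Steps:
C(a, P) = -30 (C(a, P) = -3*(6 + 4) = -3*10 = -30)
t(H) = -4
X(c, D) = -30 + D + c (X(c, D) = (c + D) - 30 = (D + c) - 30 = -30 + D + c)
Y(V) = 4/3 - V/3 (Y(V) = -(V - 4)/3 = -(-4 + V)/3 = 4/3 - V/3)
Y(13)*(-92 + X(8, 5)) = (4/3 - ⅓*13)*(-92 + (-30 + 5 + 8)) = (4/3 - 13/3)*(-92 - 17) = -3*(-109) = 327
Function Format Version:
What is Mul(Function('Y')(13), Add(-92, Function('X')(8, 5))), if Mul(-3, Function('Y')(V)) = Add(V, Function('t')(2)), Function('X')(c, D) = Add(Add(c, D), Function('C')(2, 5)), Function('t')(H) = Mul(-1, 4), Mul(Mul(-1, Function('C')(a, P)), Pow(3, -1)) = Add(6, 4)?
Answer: 327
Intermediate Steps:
Function('C')(a, P) = -30 (Function('C')(a, P) = Mul(-3, Add(6, 4)) = Mul(-3, 10) = -30)
Function('t')(H) = -4
Function('X')(c, D) = Add(-30, D, c) (Function('X')(c, D) = Add(Add(c, D), -30) = Add(Add(D, c), -30) = Add(-30, D, c))
Function('Y')(V) = Add(Rational(4, 3), Mul(Rational(-1, 3), V)) (Function('Y')(V) = Mul(Rational(-1, 3), Add(V, -4)) = Mul(Rational(-1, 3), Add(-4, V)) = Add(Rational(4, 3), Mul(Rational(-1, 3), V)))
Mul(Function('Y')(13), Add(-92, Function('X')(8, 5))) = Mul(Add(Rational(4, 3), Mul(Rational(-1, 3), 13)), Add(-92, Add(-30, 5, 8))) = Mul(Add(Rational(4, 3), Rational(-13, 3)), Add(-92, -17)) = Mul(-3, -109) = 327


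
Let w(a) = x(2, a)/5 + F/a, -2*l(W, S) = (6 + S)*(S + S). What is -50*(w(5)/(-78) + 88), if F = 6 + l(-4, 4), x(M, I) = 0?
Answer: -171770/39 ≈ -4404.4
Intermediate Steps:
l(W, S) = -S*(6 + S) (l(W, S) = -(6 + S)*(S + S)/2 = -(6 + S)*2*S/2 = -S*(6 + S))
F = -34 (F = 6 - 1*4*(6 + 4) = 6 - 1*4*10 = 6 - 40 = -34)
w(a) = -34/a (w(a) = 0/5 - 34/a = 0*(1/5) - 34/a = 0 - 34/a = -34/a)
-50*(w(5)/(-78) + 88) = -50*(-34/5/(-78) + 88) = -50*(-34*1/5*(-1/78) + 88) = -50*(-34/5*(-1/78) + 88) = -50*(17/195 + 88) = -50*17177/195 = -171770/39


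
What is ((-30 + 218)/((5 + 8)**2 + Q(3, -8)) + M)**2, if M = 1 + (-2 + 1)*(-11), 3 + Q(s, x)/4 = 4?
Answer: 5125696/29929 ≈ 171.26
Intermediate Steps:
Q(s, x) = 4 (Q(s, x) = -12 + 4*4 = -12 + 16 = 4)
M = 12 (M = 1 - 1*(-11) = 1 + 11 = 12)
((-30 + 218)/((5 + 8)**2 + Q(3, -8)) + M)**2 = ((-30 + 218)/((5 + 8)**2 + 4) + 12)**2 = (188/(13**2 + 4) + 12)**2 = (188/(169 + 4) + 12)**2 = (188/173 + 12)**2 = (2264/173)**2 = 5125696/29929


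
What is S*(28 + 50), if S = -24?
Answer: -1872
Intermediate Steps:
S*(28 + 50) = -24*(28 + 50) = -24*78 = -1872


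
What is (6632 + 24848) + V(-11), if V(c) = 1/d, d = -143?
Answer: 4501639/143 ≈ 31480.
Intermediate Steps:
V(c) = -1/143 (V(c) = 1/(-143) = -1/143)
(6632 + 24848) + V(-11) = (6632 + 24848) - 1/143 = 31480 - 1/143 = 4501639/143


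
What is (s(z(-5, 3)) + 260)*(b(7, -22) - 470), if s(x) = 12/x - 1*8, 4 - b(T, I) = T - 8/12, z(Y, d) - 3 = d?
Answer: -359918/3 ≈ -1.1997e+5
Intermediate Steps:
z(Y, d) = 3 + d
b(T, I) = 14/3 - T (b(T, I) = 4 - (T - 8/12) = 4 - (T - 8*1/12) = 4 - (T - ⅔) = 4 - (-⅔ + T) = 4 + (⅔ - T) = 14/3 - T)
s(x) = -8 + 12/x (s(x) = 12/x - 8 = -8 + 12/x)
(s(z(-5, 3)) + 260)*(b(7, -22) - 470) = ((-8 + 12/(3 + 3)) + 260)*((14/3 - 1*7) - 470) = ((-8 + 12/6) + 260)*((14/3 - 7) - 470) = ((-8 + 12*(⅙)) + 260)*(-7/3 - 470) = ((-8 + 2) + 260)*(-1417/3) = (-6 + 260)*(-1417/3) = 254*(-1417/3) = -359918/3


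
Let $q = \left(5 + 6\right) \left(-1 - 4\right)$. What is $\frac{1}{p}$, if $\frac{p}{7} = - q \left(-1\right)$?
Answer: $- \frac{1}{385} \approx -0.0025974$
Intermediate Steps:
$q = -55$ ($q = 11 \left(-5\right) = -55$)
$p = -385$ ($p = 7 \left(-1\right) \left(-55\right) \left(-1\right) = 7 \cdot 55 \left(-1\right) = 7 \left(-55\right) = -385$)
$\frac{1}{p} = \frac{1}{-385} = - \frac{1}{385}$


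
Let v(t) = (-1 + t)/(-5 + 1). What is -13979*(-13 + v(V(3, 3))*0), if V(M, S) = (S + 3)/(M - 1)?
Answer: 181727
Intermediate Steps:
V(M, S) = (3 + S)/(-1 + M)
v(t) = ¼ - t/4 (v(t) = (-1 + t)/(-4) = (-1 + t)*(-¼) = ¼ - t/4)
-13979*(-13 + v(V(3, 3))*0) = -13979*(-13 + (¼ - (3 + 3)/(4*(-1 + 3)))*0) = -13979*(-13 + (¼ - 6/(4*2))*0) = -13979*(-13 + (¼ - 6/8)*0) = -13979*(-13 + (¼ - ¼*3)*0) = -13979*(-13 + (¼ - ¾)*0) = -13979*(-13 - ½*0) = -13979*(-13 + 0) = -13979*(-13) = -1*(-181727) = 181727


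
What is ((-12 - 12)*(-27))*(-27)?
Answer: -17496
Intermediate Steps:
((-12 - 12)*(-27))*(-27) = -24*(-27)*(-27) = 648*(-27) = -17496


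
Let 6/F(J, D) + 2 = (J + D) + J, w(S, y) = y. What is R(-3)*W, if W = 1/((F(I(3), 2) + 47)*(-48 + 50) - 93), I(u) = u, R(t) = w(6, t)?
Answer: -1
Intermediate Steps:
R(t) = t
F(J, D) = 6/(-2 + D + 2*J) (F(J, D) = 6/(-2 + ((J + D) + J)) = 6/(-2 + ((D + J) + J)) = 6/(-2 + (D + 2*J)) = 6/(-2 + D + 2*J))
W = 1/3 (W = 1/((6/(-2 + 2 + 2*3) + 47)*(-48 + 50) - 93) = 1/((6/(-2 + 2 + 6) + 47)*2 - 93) = 1/((6/6 + 47)*2 - 93) = 1/((6*(1/6) + 47)*2 - 93) = 1/((1 + 47)*2 - 93) = 1/(48*2 - 93) = 1/(96 - 93) = 1/3 ≈ 0.33333)
R(-3)*W = -3*1/3 = -1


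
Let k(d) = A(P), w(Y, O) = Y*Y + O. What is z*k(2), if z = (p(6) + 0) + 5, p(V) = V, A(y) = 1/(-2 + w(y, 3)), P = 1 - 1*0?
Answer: 11/2 ≈ 5.5000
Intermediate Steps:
w(Y, O) = O + Y**2 (w(Y, O) = Y**2 + O = O + Y**2)
P = 1 (P = 1 + 0 = 1)
A(y) = 1/(1 + y**2) (A(y) = 1/(-2 + (3 + y**2)) = 1/(1 + y**2))
k(d) = 1/2 (k(d) = 1/(1 + 1**2) = 1/(1 + 1) = 1/2)
z = 11 (z = (6 + 0) + 5 = 6 + 5 = 11)
z*k(2) = 11*(1/2) = 11/2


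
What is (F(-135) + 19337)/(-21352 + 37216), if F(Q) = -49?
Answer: 2411/1983 ≈ 1.2158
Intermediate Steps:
(F(-135) + 19337)/(-21352 + 37216) = (-49 + 19337)/(-21352 + 37216) = 19288/15864 = 19288*(1/15864) = 2411/1983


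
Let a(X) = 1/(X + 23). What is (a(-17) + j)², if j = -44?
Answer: 69169/36 ≈ 1921.4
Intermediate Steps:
a(X) = 1/(23 + X)
(a(-17) + j)² = (1/(23 - 17) - 44)² = (1/6 - 44)² = (⅙ - 44)² = (-263/6)² = 69169/36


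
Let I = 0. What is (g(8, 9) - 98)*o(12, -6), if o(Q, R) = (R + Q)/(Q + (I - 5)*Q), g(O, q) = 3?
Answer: 95/8 ≈ 11.875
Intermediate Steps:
o(Q, R) = -(Q + R)/(4*Q) (o(Q, R) = (R + Q)/(Q + (0 - 5)*Q) = (Q + R)/(Q - 5*Q) = (Q + R)/((-4*Q)) = (Q + R)*(-1/(4*Q)) = -(Q + R)/(4*Q))
(g(8, 9) - 98)*o(12, -6) = (3 - 98)*((¼)*(-1*12 - 1*(-6))/12) = -95*(-12 + 6)/(4*12) = -95*(-6)/(4*12) = -95*(-⅛) = 95/8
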